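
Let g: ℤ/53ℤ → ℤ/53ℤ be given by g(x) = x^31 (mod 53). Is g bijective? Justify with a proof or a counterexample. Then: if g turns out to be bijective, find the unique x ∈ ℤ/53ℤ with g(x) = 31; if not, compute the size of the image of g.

50

Since 53 is prime, the nonzero elements of ℤ/53ℤ form a cyclic group of order 52.
As gcd(31, 52) = 1, raising to the 31st power is a bijection on this group: if s^31 ≡ t^31 then (st^{−1})^31 = 1, and the only element of order dividing gcd(31, 52) = 1 is 1, so s = t.
With g(0) = 0 this makes g injective on all of ℤ/53ℤ, hence bijective (finite equal-size domain and codomain). In particular g is bijective.
Since g is bijective, we find the preimage of 31. The inverse of x ↦ x^31 on (ℤ/53ℤ)^× is x ↦ x^47, because 31·47 = 1457 = 28·52 + 1 ≡ 1 (mod 52) and x^{52} = 1 for x ≠ 0 (Fermat). So g⁻¹(31) = 31^47 mod 53.
Repeated squaring mod 53: 31^1 ≡ 31, 31^2 ≡ 31² = 961 ≡ 7, 31^4 ≡ 7² = 49, 31^8 ≡ 49² = 2401 ≡ 16, 31^16 ≡ 16² = 256 ≡ 44, 31^32 ≡ 44² = 1936 ≡ 28. Since 47 = 32 + 8 + 4 + 2 + 1, 31^47 ≡ 28·16·49·7·31: 28·16 = 448 ≡ 24, then 24·49 = 1176 ≡ 10, then 10·7 = 70 ≡ 17, then 17·31 = 527 ≡ 50. So 31^47 ≡ 50 (mod 53).
Hence g⁻¹(31) = 50.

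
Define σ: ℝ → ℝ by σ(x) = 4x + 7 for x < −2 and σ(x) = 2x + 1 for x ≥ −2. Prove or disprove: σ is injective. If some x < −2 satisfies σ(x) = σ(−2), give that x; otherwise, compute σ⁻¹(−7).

Both pieces are strictly increasing (slopes 4 and 2), so each is injective on its own interval.
The left piece maps (−∞, −2) onto (−∞, −1); the right piece maps [−2, ∞) onto [−3, ∞).
These images overlap. In particular σ(−2) = −3 (right piece), and solving 4x + 7 = −3 on the left piece gives x = −5/2 < −2.
So σ(−5/2) = σ(−2) with −5/2 ≠ −2, and σ is not injective. This x = −5/2 is the requested value below −2.

-5/2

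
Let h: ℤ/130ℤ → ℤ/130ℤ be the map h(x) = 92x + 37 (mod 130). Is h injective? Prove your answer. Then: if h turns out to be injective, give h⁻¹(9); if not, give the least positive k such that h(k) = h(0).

We have gcd(92, 130) = 2 > 1. Taking u = 0 and v = 65: h(0) = 37 and h(65) = 92·65 + 37 = 6017 ≡ 37 (mod 130).
So h(0) = h(65) while 0 ≠ 65, hence h is not injective.
Since h is not injective, we find the least positive k with h(k) = h(0): this means 92k ≡ 0 (mod 130), i.e. 130 ∣ 92k. Since gcd(92, 130) = 2, dividing through by 2 this holds exactly when 65 ∣ 46k, and as gcd(46, 65) = 1, exactly when 65 ∣ k.
The smallest positive such k is 65.

65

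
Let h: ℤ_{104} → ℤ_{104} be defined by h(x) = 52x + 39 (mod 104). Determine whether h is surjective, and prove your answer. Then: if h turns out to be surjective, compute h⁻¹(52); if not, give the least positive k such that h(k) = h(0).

Since gcd(52, 104) = 52, we have 52x ≡ 0 (mod 52) for all x, so h(x) ≡ 39 (mod 52).
But 0 ≢ 39 (mod 52), so 0 ∈ ℤ_{104} has no preimage. Therefore h is not surjective.
Since h is not surjective, we find the least positive k with h(k) = h(0): this means 52k ≡ 0 (mod 104), i.e. 104 ∣ 52k. Since gcd(52, 104) = 52, dividing through by 52 this holds exactly when 2 ∣ k.
The smallest positive such k is 2.

2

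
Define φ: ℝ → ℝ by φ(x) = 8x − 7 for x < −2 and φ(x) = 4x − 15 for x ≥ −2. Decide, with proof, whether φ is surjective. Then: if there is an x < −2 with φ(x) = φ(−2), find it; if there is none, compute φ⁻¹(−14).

1/4

Both pieces are strictly increasing (slopes 8 and 4), so each is injective on its own interval.
The left piece maps (−∞, −2) onto (−∞, −23); the right piece maps [−2, ∞) onto [−23, ∞).
These images together cover ℝ, so φ is surjective.
Because the two images are disjoint, no x < −2 has φ(x) = φ(−2), so we compute φ⁻¹(−14): −14 lies in [−23, ∞), so solve 4x − 15 = −14: x = (−14 + 15)/4 = 1/4.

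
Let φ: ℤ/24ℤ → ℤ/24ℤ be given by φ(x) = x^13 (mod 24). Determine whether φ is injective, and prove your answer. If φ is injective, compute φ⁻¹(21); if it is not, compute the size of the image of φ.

φ(0) = 0^13 = 0.
φ(6): Repeated squaring mod 24: 6^1 ≡ 6, 6^2 ≡ 6² = 36 ≡ 12, 6^4 ≡ 12² = 144 ≡ 0, 6^8 ≡ 0² = 0. Since 13 = 8 + 4 + 1, 6^13 ≡ 0·0·6: 0·0 = 0, then 0·6 = 0. So 6^13 ≡ 0 (mod 24).
So φ(0) = φ(6) = 0 while 0 ≠ 6, therefore φ is not injective.
Since φ is not injective, we determine |image(φ)|. Computing x^13 mod 24 for each x (by repeated squaring, reducing mod 24 at every step), the values φ(0), φ(1), …, φ(23) are: 0, 1, 8, 3, 16, 5, 0, 7, 8, 9, 16, 11, 0, 13, 8, 15, 16, 17, 0, 19, 8, 21, 16, 23.
The distinct values are {0, 1, 3, 5, 7, 8, 9, 11, 13, 15, 16, 17, 19, 21, 23}; there are 15 of them.

15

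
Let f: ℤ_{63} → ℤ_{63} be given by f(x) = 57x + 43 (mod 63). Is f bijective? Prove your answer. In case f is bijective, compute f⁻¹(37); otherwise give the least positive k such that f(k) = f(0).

By definition, injectivity means: for all x_1, x_2 in the domain, f(x_1) = f(x_2) implies x_1 = x_2.
We have gcd(57, 63) = 3 > 1. Taking x_1 = 0 and x_2 = 21: f(0) = 43 and f(21) = 57·21 + 43 = 1240 ≡ 43 (mod 63).
So f(0) = f(21) while 0 ≠ 21, thus f is not injective, hence not bijective.
Since f is not bijective, we find the least positive k with f(k) = f(0): this means 57k ≡ 0 (mod 63), i.e. 63 ∣ 57k. Since gcd(57, 63) = 3, dividing through by 3 this holds exactly when 21 ∣ 19k, and as gcd(19, 21) = 1, exactly when 21 ∣ k.
The smallest positive such k is 21.

21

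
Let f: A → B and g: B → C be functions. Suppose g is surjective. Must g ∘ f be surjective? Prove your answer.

not surjective

No. Take A = {0}, B = C = {0, 1, 2}, f(0) = 0, and g = identity (surjective).
Then (g ∘ f)(0) = 0, and 2 ∈ C has no preimage under g ∘ f, so g ∘ f is not surjective.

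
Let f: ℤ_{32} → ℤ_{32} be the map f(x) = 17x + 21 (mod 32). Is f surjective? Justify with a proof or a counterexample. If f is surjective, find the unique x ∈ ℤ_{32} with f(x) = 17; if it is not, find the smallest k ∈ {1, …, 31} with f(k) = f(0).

28

Since gcd(17, 32) = 1, 17 is invertible modulo 32. Euclid's algorithm: 32 = 1·17 + 15, 17 = 1·15 + 2, 15 = 7·2 + 1; back-substituting gives 1 = 17·17 − 9·32, so 17⁻¹ ≡ 17 (mod 32).
For any y ∈ ℤ_{32}, x = 17(y − 21) mod 32 satisfies f(x) = 17·17(y − 21) + 21 ≡ y (since 17·17 ≡ 1 mod 32). So every y has a preimage.
So f is surjective.
Since f is surjective, we compute f⁻¹(17): solve 17x + 21 ≡ 17 (mod 32), i.e. 17x ≡ 28 (mod 32).
Multiplying by 17⁻¹ = 17 gives x ≡ 17·28 = 476 = 14·32 + 28 ≡ 28 (mod 32).
Check: f(28) = 17·28 + 21 = 497 = 15·32 + 17 ≡ 17 (mod 32).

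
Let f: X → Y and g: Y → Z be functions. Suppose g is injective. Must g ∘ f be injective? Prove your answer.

not injective

No. Take X = {1, 2}, Y = Z = {1, 2, 3}, f(1) = f(2) = 1, and g = identity (injective).
Then (g ∘ f)(1) = (g ∘ f)(2) = 1 with 1 ≠ 2, so g ∘ f is not injective.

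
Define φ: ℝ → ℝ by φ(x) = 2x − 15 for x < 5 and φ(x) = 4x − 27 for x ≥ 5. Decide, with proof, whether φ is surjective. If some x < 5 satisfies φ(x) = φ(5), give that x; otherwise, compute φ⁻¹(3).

Both pieces are strictly increasing (slopes 2 and 4), so each is injective on its own interval.
The left piece maps (−∞, 5) onto (−∞, −5); the right piece maps [5, ∞) onto [−7, ∞).
The union (−∞, −5) ∪ [−7, ∞) covers ℝ, so φ is surjective.
For the follow-up: the images overlap, so an x < 5 with φ(x) = φ(5) exists. φ(5) = −7; solving 2x − 15 = −7 for x < 5 gives x = (−7 + 15)/2 = 4.

4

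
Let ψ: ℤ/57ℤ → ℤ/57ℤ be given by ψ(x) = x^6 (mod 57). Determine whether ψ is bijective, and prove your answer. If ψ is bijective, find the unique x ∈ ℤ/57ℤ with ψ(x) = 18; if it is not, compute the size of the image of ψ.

8

ψ(2): Repeated squaring mod 57: 2^1 ≡ 2, 2^2 ≡ 2² = 4, 2^4 ≡ 4² = 16. Since 6 = 4 + 2, 2^6 ≡ 16·4: 16·4 = 64 ≡ 7. So 2^6 ≡ 7 (mod 57).
ψ(5): Repeated squaring mod 57: 5^1 ≡ 5, 5^2 ≡ 5² = 25, 5^4 ≡ 25² = 625 ≡ 55. Since 6 = 4 + 2, 5^6 ≡ 55·25: 55·25 = 1375 ≡ 7. So 5^6 ≡ 7 (mod 57).
So ψ(2) = ψ(5) = 7 while 2 ≠ 5, therefore ψ is not injective, hence not bijective.
Since ψ is not bijective, we determine |image(ψ)|. Computing x^6 mod 57 for each x (by repeated squaring, reducing mod 57 at every step), the values ψ(0), ψ(1), …, ψ(56) are: 0, 1, 7, 45, 49, 7, 30, 1, 1, 30, 49, 1, 39, 49, 7, 30, 7, 7, 39, 19, 1, 45, 7, 49, 45, 49, 1, 39, 49, 49, 39, 1, 49, 45, 49, 7, 45, 1, 19, 39, 7, 7, 30, 7, 49, 39, 1, 49, 30, 1, 1, 30, 7, 49, 45, 7, 1.
The distinct values are {0, 1, 7, 19, 30, 39, 45, 49}; there are 8 of them.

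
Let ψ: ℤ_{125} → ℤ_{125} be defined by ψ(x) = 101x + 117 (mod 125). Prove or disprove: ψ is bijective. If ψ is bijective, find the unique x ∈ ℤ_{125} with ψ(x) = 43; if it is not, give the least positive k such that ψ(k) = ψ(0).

By definition, ψ is injective when ψ(u) = ψ(v) forces u = v.
If ψ(u) = ψ(v), then 101u ≡ 101v (mod 125). Because gcd(101, 125) = 1, we may cancel 101 to get u ≡ v (mod 125).
We now compute 101⁻¹ mod 125 explicitly. Euclid's algorithm: 125 = 1·101 + 24, 101 = 4·24 + 5, 24 = 4·5 + 4, 5 = 1·4 + 1; back-substituting gives 1 = 26·101 − 21·125, so 101⁻¹ ≡ 26 (mod 125).
Then y ↦ 26(y − 117) is a two-sided inverse to ψ, so every y ∈ ℤ_{125} has a preimage.
Thus ψ is bijective.
Since ψ is bijective, we compute ψ⁻¹(43): solve 101x + 117 ≡ 43 (mod 125), i.e. 101x ≡ 51 (mod 125).
Multiplying by 101⁻¹ = 26 gives x ≡ 26·51 = 1326 = 10·125 + 76 ≡ 76 (mod 125).
Check: ψ(76) = 101·76 + 117 = 7793 = 62·125 + 43 ≡ 43 (mod 125).

76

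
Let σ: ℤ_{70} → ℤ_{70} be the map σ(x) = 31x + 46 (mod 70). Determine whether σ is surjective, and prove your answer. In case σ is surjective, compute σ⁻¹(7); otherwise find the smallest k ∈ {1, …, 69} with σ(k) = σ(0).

1

Since gcd(31, 70) = 1, 31 is invertible modulo 70. Euclid's algorithm: 70 = 2·31 + 8, 31 = 3·8 + 7, 8 = 1·7 + 1; back-substituting gives 1 = 61·31 − 27·70, so 31⁻¹ ≡ 61 (mod 70).
For any y ∈ ℤ_{70}, x = 61(y − 46) mod 70 satisfies σ(x) = 31·61(y − 46) + 46 ≡ y (since 31·61 ≡ 1 mod 70). So every y has a preimage.
Thus σ is surjective.
Since σ is surjective, we compute σ⁻¹(7): solve 31x + 46 ≡ 7 (mod 70), i.e. 31x ≡ 31 (mod 70).
Multiplying by 31⁻¹ = 61 gives x ≡ 61·31 = 1891 = 27·70 + 1 ≡ 1 (mod 70).
Check: σ(1) = 31·1 + 46 = 77 = 1·70 + 7 ≡ 7 (mod 70).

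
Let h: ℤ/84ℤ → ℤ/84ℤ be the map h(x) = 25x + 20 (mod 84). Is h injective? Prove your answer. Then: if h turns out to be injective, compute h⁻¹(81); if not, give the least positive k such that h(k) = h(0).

Suppose h(u) = h(v) in ℤ/84ℤ. Then 25u + 20 ≡ 25v + 20 (mod 84), hence 25(u − v) ≡ 0 (mod 84).
Since gcd(25, 84) = 1, 25 is invertible modulo 84, so u − v ≡ 0 (mod 84), i.e. u = v.
So h is injective.
We now compute 25⁻¹ mod 84 explicitly. Euclid's algorithm: 84 = 3·25 + 9, 25 = 2·9 + 7, 9 = 1·7 + 2, 7 = 3·2 + 1; back-substituting gives 1 = 37·25 − 11·84, so 25⁻¹ ≡ 37 (mod 84).
Since h is injective, we find h⁻¹(81): we need 25x ≡ 81 − 20 ≡ 61 (mod 84). Using 25⁻¹ = 37: x ≡ 37·61 = 2257 = 26·84 + 73, so x = 73.
Check: h(73) = 25·73 + 20 = 1845 = 21·84 + 81 ≡ 81 (mod 84).

73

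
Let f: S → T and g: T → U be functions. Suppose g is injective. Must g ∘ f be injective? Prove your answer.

No. Take S = {0, 1}, T = U = {0, 1, 2, 3}, f(0) = f(1) = 0, and g = identity (injective).
Then (g ∘ f)(0) = (g ∘ f)(1) = 0 with 0 ≠ 1, so g ∘ f is not injective.

not injective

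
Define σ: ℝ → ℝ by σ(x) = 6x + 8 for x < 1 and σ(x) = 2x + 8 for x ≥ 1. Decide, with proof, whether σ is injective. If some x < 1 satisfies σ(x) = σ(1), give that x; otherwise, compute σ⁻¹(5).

1/3

Both pieces are strictly increasing (slopes 6 and 2), so each is injective on its own interval.
The left piece maps (−∞, 1) onto (−∞, 14); the right piece maps [1, ∞) onto [10, ∞).
These images overlap. In particular σ(1) = 10 (right piece), and solving 6x + 8 = 10 on the left piece gives x = 1/3 < 1.
So σ(1/3) = σ(1) with 1/3 ≠ 1, and σ is not injective. This x = 1/3 is the requested value below 1.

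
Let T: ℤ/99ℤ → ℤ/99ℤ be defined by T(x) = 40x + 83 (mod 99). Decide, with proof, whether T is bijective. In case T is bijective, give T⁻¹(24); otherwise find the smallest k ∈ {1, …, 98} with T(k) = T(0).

1

If T(x_1) = T(x_2), then 40x_1 ≡ 40x_2 (mod 99). Because gcd(40, 99) = 1, we may cancel 40 to get x_1 ≡ x_2 (mod 99).
We now compute 40⁻¹ mod 99 explicitly. Euclid's algorithm: 99 = 2·40 + 19, 40 = 2·19 + 2, 19 = 9·2 + 1; back-substituting gives 1 = 52·40 − 21·99, so 40⁻¹ ≡ 52 (mod 99).
For any y ∈ ℤ/99ℤ, x = 52(y − 83) mod 99 satisfies T(x) = 40·52(y − 83) + 83 ≡ y (since 40·52 ≡ 1 mod 99). So every y has a preimage.
So T is bijective.
Since T is bijective, we find T⁻¹(24): we need 40x ≡ 24 − 83 ≡ 40 (mod 99). Using 40⁻¹ = 52: x ≡ 52·40 = 2080 = 21·99 + 1, so x = 1.
Check: T(1) = 40·1 + 83 = 123 = 1·99 + 24 ≡ 24 (mod 99).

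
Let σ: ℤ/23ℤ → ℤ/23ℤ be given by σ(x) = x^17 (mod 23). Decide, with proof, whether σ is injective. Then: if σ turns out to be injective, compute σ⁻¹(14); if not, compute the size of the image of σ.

11

Since 23 is prime, the nonzero elements of ℤ/23ℤ form a cyclic group of order 22.
As gcd(17, 22) = 1, raising to the 17th power is a bijection on this group: if x_1^17 ≡ x_2^17 then (x_1x_2^{−1})^17 = 1, and the only element of order dividing gcd(17, 22) = 1 is 1, so x_1 = x_2.
With σ(0) = 0 this makes σ injective on all of ℤ/23ℤ, hence bijective (finite equal-size domain and codomain). In particular σ is injective.
Since σ is injective, we find the preimage of 14. The inverse of x ↦ x^17 on (ℤ/23ℤ)^× is x ↦ x^13, because 17·13 = 221 = 10·22 + 1 ≡ 1 (mod 22) and x^{22} = 1 for x ≠ 0 (Fermat). So σ⁻¹(14) = 14^13 mod 23.
Repeated squaring mod 23: 14^1 ≡ 14, 14^2 ≡ 14² = 196 ≡ 12, 14^4 ≡ 12² = 144 ≡ 6, 14^8 ≡ 6² = 36 ≡ 13. Since 13 = 8 + 4 + 1, 14^13 ≡ 13·6·14: 13·6 = 78 ≡ 9, then 9·14 = 126 ≡ 11. So 14^13 ≡ 11 (mod 23).
Hence σ⁻¹(14) = 11.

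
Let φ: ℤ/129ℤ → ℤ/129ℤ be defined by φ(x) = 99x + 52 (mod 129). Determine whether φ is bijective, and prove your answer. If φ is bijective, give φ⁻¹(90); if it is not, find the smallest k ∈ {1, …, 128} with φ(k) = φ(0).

43

We have gcd(99, 129) = 3 > 1. Taking x_1 = 0 and x_2 = 43: φ(0) = 52 and φ(43) = 99·43 + 52 = 4309 ≡ 52 (mod 129).
So φ(0) = φ(43) while 0 ≠ 43, therefore φ is not injective, hence not bijective.
Since φ is not bijective, we find the least positive k with φ(k) = φ(0): this means 99k ≡ 0 (mod 129), i.e. 129 ∣ 99k. Since gcd(99, 129) = 3, dividing through by 3 this holds exactly when 43 ∣ 33k, and as gcd(33, 43) = 1, exactly when 43 ∣ k.
The smallest positive such k is 43.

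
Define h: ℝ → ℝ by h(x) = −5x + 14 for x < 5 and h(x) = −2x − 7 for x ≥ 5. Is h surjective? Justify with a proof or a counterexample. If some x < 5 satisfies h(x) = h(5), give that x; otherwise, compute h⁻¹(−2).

16/5

Both pieces are strictly decreasing (slopes −5 and −2), so each is injective on its own interval.
The left piece maps (−∞, 5) onto (−11, ∞); the right piece maps [5, ∞) onto (−∞, −17].
The union (−11, ∞) ∪ (−∞, −17] omits the interval between −11 and −17; in particular −11 has no preimage. So h is not surjective.
Because the two images are disjoint, no x < 5 has h(x) = h(5), so we compute h⁻¹(−2): −2 lies in (−11, ∞), so solve −5x + 14 = −2: x = (−2 − 14)/(−5) = 16/5.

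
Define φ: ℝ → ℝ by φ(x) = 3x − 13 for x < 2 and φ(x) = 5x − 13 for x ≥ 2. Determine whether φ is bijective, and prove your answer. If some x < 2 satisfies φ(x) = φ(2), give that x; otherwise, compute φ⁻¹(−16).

-1

Both pieces are strictly increasing (slopes 3 and 5), so each is injective on its own interval.
The left piece maps (−∞, 2) onto (−∞, −7); the right piece maps [2, ∞) onto [−3, ∞).
The images leave a gap (−7 has no preimage), so φ is not surjective, hence not bijective.
Because the two images are disjoint, no x < 2 has φ(x) = φ(2), so we compute φ⁻¹(−16): −16 lies in (−∞, −7), so solve 3x − 13 = −16: x = (−16 + 13)/3 = −1.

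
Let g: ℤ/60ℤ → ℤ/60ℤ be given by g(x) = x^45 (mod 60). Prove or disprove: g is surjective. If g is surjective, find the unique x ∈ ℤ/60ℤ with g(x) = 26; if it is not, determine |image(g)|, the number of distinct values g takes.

45

g(0) = 0^45 = 0.
g(30): Repeated squaring mod 60: 30^1 ≡ 30, 30^2 ≡ 30² = 900 ≡ 0, 30^4 ≡ 0² = 0, 30^8 ≡ 0² = 0, 30^16 ≡ 0² = 0, 30^32 ≡ 0² = 0. Since 45 = 32 + 8 + 4 + 1, 30^45 ≡ 0·0·0·30: 0·0 = 0, then 0·0 = 0, then 0·30 = 0. So 30^45 ≡ 0 (mod 60).
So g(0) = g(30) = 0 while 0 ≠ 30, therefore g is not injective.
A non-injective map from the 60-element set ℤ/60ℤ to itself takes at most 59 distinct values, so it cannot be surjective. Thus g is not surjective.
Since g is not surjective, we determine |image(g)|. Computing x^45 mod 60 for each x (by repeated squaring, reducing mod 60 at every step), the values g(0), g(1), …, g(59) are: 0, 1, 32, 3, 4, 5, 36, 7, 8, 9, 40, 11, 12, 13, 44, 15, 16, 17, 48, 19, 20, 21, 52, 23, 24, 25, 56, 27, 28, 29, 0, 31, 32, 33, 4, 35, 36, 37, 8, 39, 40, 41, 12, 43, 44, 45, 16, 47, 48, 49, 20, 51, 52, 53, 24, 55, 56, 57, 28, 59.
The distinct values are {0, 1, 3, 4, 5, 7, 8, 9, 11, 12, 13, 15, 16, 17, 19, 20, 21, 23, 24, 25, 27, 28, 29, 31, 32, 33, 35, 36, 37, 39, 40, 41, 43, 44, 45, 47, 48, 49, 51, 52, 53, 55, 56, 57, 59}; there are 45 of them.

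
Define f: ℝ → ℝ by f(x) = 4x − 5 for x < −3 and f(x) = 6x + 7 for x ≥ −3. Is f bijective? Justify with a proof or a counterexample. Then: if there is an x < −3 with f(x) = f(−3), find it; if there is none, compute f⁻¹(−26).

Both pieces are strictly increasing (slopes 4 and 6), so each is injective on its own interval.
The left piece maps (−∞, −3) onto (−∞, −17); the right piece maps [−3, ∞) onto [−11, ∞).
The images leave a gap (−17 has no preimage), so f is not surjective, hence not bijective.
Because the two images are disjoint, no x < −3 has f(x) = f(−3), so we compute f⁻¹(−26): −26 lies in (−∞, −17), so solve 4x − 5 = −26: x = (−26 + 5)/4 = −21/4.

-21/4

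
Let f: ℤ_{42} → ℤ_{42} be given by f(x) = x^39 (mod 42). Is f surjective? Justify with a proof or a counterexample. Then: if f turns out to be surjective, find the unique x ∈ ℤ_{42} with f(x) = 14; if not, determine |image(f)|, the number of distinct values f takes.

f(2): Repeated squaring mod 42: 2^1 ≡ 2, 2^2 ≡ 2² = 4, 2^4 ≡ 4² = 16, 2^8 ≡ 16² = 256 ≡ 4, 2^16 ≡ 4² = 16, 2^32 ≡ 16² = 256 ≡ 4. Since 39 = 32 + 4 + 2 + 1, 2^39 ≡ 4·16·4·2: 4·16 = 64 ≡ 22, then 22·4 = 88 ≡ 4, then 4·2 = 8. So 2^39 ≡ 8 (mod 42).
f(8): Repeated squaring mod 42: 8^1 ≡ 8, 8^2 ≡ 8² = 64 ≡ 22, 8^4 ≡ 22² = 484 ≡ 22, 8^8 ≡ 22² = 484 ≡ 22, 8^16 ≡ 22² = 484 ≡ 22, 8^32 ≡ 22² = 484 ≡ 22. Since 39 = 32 + 4 + 2 + 1, 8^39 ≡ 22·22·22·8: 22·22 = 484 ≡ 22, then 22·22 = 484 ≡ 22, then 22·8 = 176 ≡ 8. So 8^39 ≡ 8 (mod 42).
So f(2) = f(8) = 8 while 2 ≠ 8, therefore f is not injective.
A non-injective map from the 42-element set ℤ_{42} to itself takes at most 41 distinct values, so it cannot be surjective. Therefore f is not surjective.
Since f is not surjective, we determine |image(f)|. Computing x^39 mod 42 for each x (by repeated squaring, reducing mod 42 at every step), the values f(0), f(1), …, f(41) are: 0, 1, 8, 27, 22, 41, 6, 7, 8, 15, 34, 29, 6, 13, 14, 15, 22, 41, 36, 13, 20, 21, 22, 29, 6, 1, 20, 27, 28, 29, 36, 13, 8, 27, 34, 35, 36, 1, 20, 15, 34, 41.
The distinct values are {0, 1, 6, 7, 8, 13, 14, 15, 20, 21, 22, 27, 28, 29, 34, 35, 36, 41}; there are 18 of them.

18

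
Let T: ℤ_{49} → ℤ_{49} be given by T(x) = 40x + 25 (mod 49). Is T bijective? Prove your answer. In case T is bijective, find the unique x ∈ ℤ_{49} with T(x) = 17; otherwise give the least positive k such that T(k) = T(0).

39

Suppose T(a) = T(b) in ℤ_{49}. Then 40a + 25 ≡ 40b + 25 (mod 49), thus 40(a − b) ≡ 0 (mod 49).
Since gcd(40, 49) = 1, 40 is invertible modulo 49, thus a − b ≡ 0 (mod 49), i.e. a = b.
We now compute 40⁻¹ mod 49 explicitly. Euclid's algorithm: 49 = 1·40 + 9, 40 = 4·9 + 4, 9 = 2·4 + 1; back-substituting gives 1 = 38·40 − 31·49, so 40⁻¹ ≡ 38 (mod 49).
Then y ↦ 38(y − 25) is a two-sided inverse to T, so every y ∈ ℤ_{49} has a preimage.
Thus T is bijective.
Since T is bijective, we find T⁻¹(17): we need 40x ≡ 17 − 25 ≡ 41 (mod 49). Using 40⁻¹ = 38: x ≡ 38·41 = 1558 = 31·49 + 39, so x = 39.
Check: T(39) = 40·39 + 25 = 1585 = 32·49 + 17 ≡ 17 (mod 49).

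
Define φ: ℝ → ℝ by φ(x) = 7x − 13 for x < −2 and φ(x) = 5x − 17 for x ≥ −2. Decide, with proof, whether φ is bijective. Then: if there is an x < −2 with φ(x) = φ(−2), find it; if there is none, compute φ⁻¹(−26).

-9/5

Both pieces are strictly increasing (slopes 7 and 5), so each is injective on its own interval.
The left piece maps (−∞, −2) onto (−∞, −27); the right piece maps [−2, ∞) onto [−27, ∞).
Since −27 = −27, the images partition ℝ: φ is injective and surjective, hence bijective.
Because the two images are disjoint, no x < −2 has φ(x) = φ(−2), so we compute φ⁻¹(−26): −26 lies in [−27, ∞), so solve 5x − 17 = −26: x = (−26 + 17)/5 = −9/5.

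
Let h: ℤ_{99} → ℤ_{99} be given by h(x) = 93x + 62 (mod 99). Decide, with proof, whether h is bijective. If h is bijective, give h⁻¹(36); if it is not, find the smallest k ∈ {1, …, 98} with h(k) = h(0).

33

We have gcd(93, 99) = 3 > 1. Taking a = 0 and b = 33: h(0) = 62 and h(33) = 93·33 + 62 = 3131 ≡ 62 (mod 99).
So h(0) = h(33) while 0 ≠ 33, hence h is not injective, hence not bijective.
Since h is not bijective, we find the least positive k with h(k) = h(0): this means 93k ≡ 0 (mod 99), i.e. 99 ∣ 93k. Since gcd(93, 99) = 3, dividing through by 3 this holds exactly when 33 ∣ 31k, and as gcd(31, 33) = 1, exactly when 33 ∣ k.
The smallest positive such k is 33.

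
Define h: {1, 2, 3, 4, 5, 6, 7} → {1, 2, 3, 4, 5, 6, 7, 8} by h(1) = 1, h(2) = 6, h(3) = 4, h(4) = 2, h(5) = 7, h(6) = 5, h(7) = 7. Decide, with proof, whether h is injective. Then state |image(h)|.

h(5) = 7 = h(7) with 5 ≠ 7, so h is not injective.
The image of h is {1, 2, 4, 5, 6, 7}, which has 6 elements.

6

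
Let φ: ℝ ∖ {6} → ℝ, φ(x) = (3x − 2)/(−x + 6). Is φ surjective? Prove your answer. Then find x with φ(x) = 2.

14/5

If φ(x) = −3, cross-multiplying gives −1(3x − 2) = 3(−x + 6), which simplifies to 2 = 18 — false.  So −3 has no preimage and φ is not surjective.
Solving φ(x) = 2: cross-multiplying gives 3x − 2 = 2(−x + 6), which rearranges to 5x = 14, so x = 14/5.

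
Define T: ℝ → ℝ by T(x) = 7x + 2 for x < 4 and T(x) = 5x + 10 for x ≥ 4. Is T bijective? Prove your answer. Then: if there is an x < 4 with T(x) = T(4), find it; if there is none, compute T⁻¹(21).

19/7

Both pieces are strictly increasing (slopes 7 and 5), so each is injective on its own interval.
The left piece maps (−∞, 4) onto (−∞, 30); the right piece maps [4, ∞) onto [30, ∞).
Since 30 = 30, the images partition ℝ: T is injective and surjective, hence bijective.
Because the two images are disjoint, no x < 4 has T(x) = T(4), so we compute T⁻¹(21): 21 lies in (−∞, 30), so solve 7x + 2 = 21: x = (21 − 2)/7 = 19/7.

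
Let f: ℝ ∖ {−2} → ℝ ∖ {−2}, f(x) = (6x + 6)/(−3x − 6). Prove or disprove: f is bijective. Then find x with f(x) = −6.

Suppose f(u) = f(v). Cross-multiplying: (6u + 6)(−3v − 6) = (6v + 6)(−3u − 6).
Expanding both sides and cancelling the symmetric terms leaves −18·(u − v) = 0. Since −18 ≠ 0, u = v. Thus f is injective.
For any y ≠ −2, solving y(−3x − 6) = 6x + 6 for x gives a well-defined x ≠ −2. So f is surjective.
Thus f is bijective.
Solving f(x) = −6: cross-multiplying gives 6x + 6 = −6(−3x − 6), which rearranges to −12x = 30, so x = −5/2.

-5/2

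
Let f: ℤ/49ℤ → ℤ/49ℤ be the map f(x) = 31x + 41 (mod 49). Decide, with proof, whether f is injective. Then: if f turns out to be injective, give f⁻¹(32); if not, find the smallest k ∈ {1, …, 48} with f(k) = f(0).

If f(u) = f(v), then 31u ≡ 31v (mod 49). Because gcd(31, 49) = 1, we may cancel 31 to get u ≡ v (mod 49).
Thus f is injective.
We now compute 31⁻¹ mod 49 explicitly. Euclid's algorithm: 49 = 1·31 + 18, 31 = 1·18 + 13, 18 = 1·13 + 5, 13 = 2·5 + 3, 5 = 1·3 + 2, 3 = 1·2 + 1; back-substituting gives 1 = 19·31 − 12·49, so 31⁻¹ ≡ 19 (mod 49).
Since f is injective, we find f⁻¹(32): we need 31x ≡ 32 − 41 ≡ 40 (mod 49). Using 31⁻¹ = 19: x ≡ 19·40 = 760 = 15·49 + 25, so x = 25.
Check: f(25) = 31·25 + 41 = 816 = 16·49 + 32 ≡ 32 (mod 49).

25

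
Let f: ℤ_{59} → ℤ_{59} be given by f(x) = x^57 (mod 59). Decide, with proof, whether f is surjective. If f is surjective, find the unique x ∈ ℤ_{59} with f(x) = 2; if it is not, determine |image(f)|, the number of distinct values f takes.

30

Since 59 is prime, the nonzero elements of ℤ_{59} form a cyclic group of order 58.
As gcd(57, 58) = 1, raising to the 57th power is a bijection on this group: if s^57 ≡ t^57 then (st^{−1})^57 = 1, and the only element of order dividing gcd(57, 58) = 1 is 1, so s = t.
With f(0) = 0 this makes f injective on all of ℤ_{59}, hence bijective (finite equal-size domain and codomain). In particular f is surjective.
Since f is surjective, we find the preimage of 2. The inverse of x ↦ x^57 on (ℤ_{59})^× is x ↦ x^57, because 57·57 = 3249 = 56·58 + 1 ≡ 1 (mod 58) and x^{58} = 1 for x ≠ 0 (Fermat). So f⁻¹(2) = 2^57 mod 59.
Repeated squaring mod 59: 2^1 ≡ 2, 2^2 ≡ 2² = 4, 2^4 ≡ 4² = 16, 2^8 ≡ 16² = 256 ≡ 20, 2^16 ≡ 20² = 400 ≡ 46, 2^32 ≡ 46² = 2116 ≡ 51. Since 57 = 32 + 16 + 8 + 1, 2^57 ≡ 51·46·20·2: 51·46 = 2346 ≡ 45, then 45·20 = 900 ≡ 15, then 15·2 = 30. So 2^57 ≡ 30 (mod 59).
Hence f⁻¹(2) = 30.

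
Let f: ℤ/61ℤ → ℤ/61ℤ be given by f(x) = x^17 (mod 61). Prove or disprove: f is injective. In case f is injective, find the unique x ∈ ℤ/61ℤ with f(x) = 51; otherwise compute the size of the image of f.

7

Since 61 is prime, the nonzero elements of ℤ/61ℤ form a cyclic group of order 60.
As gcd(17, 60) = 1, raising to the 17th power is a bijection on this group: if x_1^17 ≡ x_2^17 then (x_1x_2^{−1})^17 = 1, and the only element of order dividing gcd(17, 60) = 1 is 1, so x_1 = x_2.
With f(0) = 0 this makes f injective on all of ℤ/61ℤ, hence bijective (finite equal-size domain and codomain). In particular f is injective.
Since f is injective, we find the preimage of 51. The inverse of x ↦ x^17 on (ℤ/61ℤ)^× is x ↦ x^53, because 17·53 = 901 = 15·60 + 1 ≡ 1 (mod 60) and x^{60} = 1 for x ≠ 0 (Fermat). So f⁻¹(51) = 51^53 mod 61.
Repeated squaring mod 61: 51^1 ≡ 51, 51^2 ≡ 51² = 2601 ≡ 39, 51^4 ≡ 39² = 1521 ≡ 57, 51^8 ≡ 57² = 3249 ≡ 16, 51^16 ≡ 16² = 256 ≡ 12, 51^32 ≡ 12² = 144 ≡ 22. Since 53 = 32 + 16 + 4 + 1, 51^53 ≡ 22·12·57·51: 22·12 = 264 ≡ 20, then 20·57 = 1140 ≡ 42, then 42·51 = 2142 ≡ 7. So 51^53 ≡ 7 (mod 61).
Hence f⁻¹(51) = 7.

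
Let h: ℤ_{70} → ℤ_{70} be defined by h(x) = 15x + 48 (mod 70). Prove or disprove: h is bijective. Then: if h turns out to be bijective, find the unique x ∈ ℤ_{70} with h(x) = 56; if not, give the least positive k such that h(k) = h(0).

14

We have gcd(15, 70) = 5 > 1. Taking a = 0 and b = 14: h(0) = 48 and h(14) = 15·14 + 48 = 258 ≡ 48 (mod 70).
So h(0) = h(14) while 0 ≠ 14, therefore h is not injective, hence not bijective.
Since h is not bijective, we find the least positive k with h(k) = h(0): this means 15k ≡ 0 (mod 70), i.e. 70 ∣ 15k. Since gcd(15, 70) = 5, dividing through by 5 this holds exactly when 14 ∣ 3k, and as gcd(3, 14) = 1, exactly when 14 ∣ k.
The smallest positive such k is 14.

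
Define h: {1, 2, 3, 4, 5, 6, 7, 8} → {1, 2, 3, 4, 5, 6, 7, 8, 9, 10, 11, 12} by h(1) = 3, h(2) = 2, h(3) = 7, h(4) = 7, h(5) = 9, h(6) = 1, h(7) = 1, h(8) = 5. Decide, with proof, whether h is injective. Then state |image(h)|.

h(3) = 7 = h(4) with 3 ≠ 4, so h is not injective.
The image of h is {1, 2, 3, 5, 7, 9}, which has 6 elements.

6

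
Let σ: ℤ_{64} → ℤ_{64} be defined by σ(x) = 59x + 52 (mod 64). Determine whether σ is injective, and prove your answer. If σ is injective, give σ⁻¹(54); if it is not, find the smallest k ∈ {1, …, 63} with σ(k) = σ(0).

38

If σ(x_1) = σ(x_2), then 59x_1 ≡ 59x_2 (mod 64). Because gcd(59, 64) = 1, we may cancel 59 to get x_1 ≡ x_2 (mod 64).
Thus σ is injective.
We now compute 59⁻¹ mod 64 explicitly. Euclid's algorithm: 64 = 1·59 + 5, 59 = 11·5 + 4, 5 = 1·4 + 1; back-substituting gives 1 = 51·59 − 47·64, so 59⁻¹ ≡ 51 (mod 64).
Since σ is injective, we compute σ⁻¹(54): solve 59x + 52 ≡ 54 (mod 64), i.e. 59x ≡ 2 (mod 64).
Multiplying by 59⁻¹ = 51 gives x ≡ 51·2 = 102 = 1·64 + 38 ≡ 38 (mod 64).
Check: σ(38) = 59·38 + 52 = 2294 = 35·64 + 54 ≡ 54 (mod 64).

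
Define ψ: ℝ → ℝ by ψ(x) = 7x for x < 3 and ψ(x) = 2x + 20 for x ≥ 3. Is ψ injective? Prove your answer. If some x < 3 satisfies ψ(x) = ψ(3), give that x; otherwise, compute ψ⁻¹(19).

Both pieces are strictly increasing (slopes 7 and 2), so each is injective on its own interval.
The left piece maps (−∞, 3) onto (−∞, 21); the right piece maps [3, ∞) onto [26, ∞).
These images are disjoint, so no value is attained by both pieces. So ψ is injective.
Because the two images are disjoint, no x < 3 has ψ(x) = ψ(3), so we compute ψ⁻¹(19): 19 lies in (−∞, 21), so solve 7x = 19: x = (19 − 0)/7 = 19/7.

19/7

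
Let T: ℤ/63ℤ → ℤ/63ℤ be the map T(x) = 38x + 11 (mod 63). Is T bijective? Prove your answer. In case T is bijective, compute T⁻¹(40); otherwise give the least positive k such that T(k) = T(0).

19

Suppose T(x_1) = T(x_2) in ℤ/63ℤ. Then 38x_1 + 11 ≡ 38x_2 + 11 (mod 63), hence 38(x_1 − x_2) ≡ 0 (mod 63).
Since gcd(38, 63) = 1, 38 is invertible modulo 63, hence x_1 − x_2 ≡ 0 (mod 63), i.e. x_1 = x_2.
We now compute 38⁻¹ mod 63 explicitly. Euclid's algorithm: 63 = 1·38 + 25, 38 = 1·25 + 13, 25 = 1·13 + 12, 13 = 1·12 + 1; back-substituting gives 1 = 5·38 − 3·63, so 38⁻¹ ≡ 5 (mod 63).
For any y ∈ ℤ/63ℤ, x = 5(y − 11) mod 63 satisfies T(x) = 38·5(y − 11) + 11 ≡ y (since 38·5 ≡ 1 mod 63). So every y has a preimage.
Therefore T is bijective.
Since T is bijective, we find T⁻¹(40): we need 38x ≡ 40 − 11 ≡ 29 (mod 63). Using 38⁻¹ = 5: x ≡ 5·29 = 145 = 2·63 + 19, so x = 19.
Check: T(19) = 38·19 + 11 = 733 = 11·63 + 40 ≡ 40 (mod 63).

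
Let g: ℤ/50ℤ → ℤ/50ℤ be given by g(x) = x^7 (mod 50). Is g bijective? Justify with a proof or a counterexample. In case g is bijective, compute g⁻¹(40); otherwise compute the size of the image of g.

42

g(0) = 0^7 = 0.
g(10): Repeated squaring mod 50: 10^1 ≡ 10, 10^2 ≡ 10² = 100 ≡ 0, 10^4 ≡ 0² = 0. Since 7 = 4 + 2 + 1, 10^7 ≡ 0·0·10: 0·0 = 0, then 0·10 = 0. So 10^7 ≡ 0 (mod 50).
So g(0) = g(10) = 0 while 0 ≠ 10, hence g is not injective, hence not bijective.
Since g is not bijective, we determine |image(g)|. Computing x^7 mod 50 for each x (by repeated squaring, reducing mod 50 at every step), the values g(0), g(1), …, g(49) are: 0, 1, 28, 37, 34, 25, 36, 43, 2, 19, 0, 21, 8, 17, 4, 25, 6, 23, 32, 39, 0, 41, 38, 47, 24, 25, 26, 3, 12, 9, 0, 11, 18, 27, 44, 25, 46, 33, 42, 29, 0, 31, 48, 7, 14, 25, 16, 13, 22, 49.
The distinct values are {0, 1, 2, 3, 4, 6, 7, 8, 9, 11, 12, 13, 14, 16, 17, 18, 19, 21, 22, 23, 24, 25, 26, 27, 28, 29, 31, 32, 33, 34, 36, 37, 38, 39, 41, 42, 43, 44, 46, 47, 48, 49}; there are 42 of them.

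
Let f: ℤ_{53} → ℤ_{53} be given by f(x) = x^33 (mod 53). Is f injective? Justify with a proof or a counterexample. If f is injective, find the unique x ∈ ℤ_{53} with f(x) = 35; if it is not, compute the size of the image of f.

32

Since 53 is prime, the nonzero elements of ℤ_{53} form a cyclic group of order 52.
As gcd(33, 52) = 1, raising to the 33rd power is a bijection on this group: if s^33 ≡ t^33 then (st^{−1})^33 = 1, and the only element of order dividing gcd(33, 52) = 1 is 1, so s = t.
With f(0) = 0 this makes f injective on all of ℤ_{53}, hence bijective (finite equal-size domain and codomain). In particular f is injective.
Since f is injective, we find the preimage of 35. The inverse of x ↦ x^33 on (ℤ_{53})^× is x ↦ x^41, because 33·41 = 1353 = 26·52 + 1 ≡ 1 (mod 52) and x^{52} = 1 for x ≠ 0 (Fermat). So f⁻¹(35) = 35^41 mod 53.
Repeated squaring mod 53: 35^1 ≡ 35, 35^2 ≡ 35² = 1225 ≡ 6, 35^4 ≡ 6² = 36, 35^8 ≡ 36² = 1296 ≡ 24, 35^16 ≡ 24² = 576 ≡ 46, 35^32 ≡ 46² = 2116 ≡ 49. Since 41 = 32 + 8 + 1, 35^41 ≡ 49·24·35: 49·24 = 1176 ≡ 10, then 10·35 = 350 ≡ 32. So 35^41 ≡ 32 (mod 53).
Hence f⁻¹(35) = 32.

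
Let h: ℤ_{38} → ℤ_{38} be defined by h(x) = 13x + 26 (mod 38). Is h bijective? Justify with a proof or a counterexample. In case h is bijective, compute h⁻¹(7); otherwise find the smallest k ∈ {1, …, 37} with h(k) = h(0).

Recall that h is injective if h(a) = h(b) implies a = b.
Suppose h(a) = h(b) in ℤ_{38}. Then 13a + 26 ≡ 13b + 26 (mod 38), therefore 13(a − b) ≡ 0 (mod 38).
Since gcd(13, 38) = 1, 13 is invertible modulo 38, hence a − b ≡ 0 (mod 38), i.e. a = b.
We now compute 13⁻¹ mod 38 explicitly. Euclid's algorithm: 38 = 2·13 + 12, 13 = 1·12 + 1; back-substituting gives 1 = 3·13 − 1·38, so 13⁻¹ ≡ 3 (mod 38).
Then y ↦ 3(y − 26) is a two-sided inverse to h, so every y ∈ ℤ_{38} has a preimage.
So h is bijective.
Since h is bijective, we compute h⁻¹(7): solve 13x + 26 ≡ 7 (mod 38), i.e. 13x ≡ 19 (mod 38).
Multiplying by 13⁻¹ = 3 gives x ≡ 3·19 = 57 = 1·38 + 19 ≡ 19 (mod 38).
Check: h(19) = 13·19 + 26 = 273 = 7·38 + 7 ≡ 7 (mod 38).

19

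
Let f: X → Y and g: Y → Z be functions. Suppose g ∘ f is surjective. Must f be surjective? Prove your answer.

not surjective

No. Take X = {0, 1, 2}, Y = {0, 1, 2, 3, 4}, Z = {0}, f(a) = 0 for every a ∈ X, and g(b) = 0 for every b ∈ Y.
Then g ∘ f is surjective onto {0}, but 4 ∈ Y has no preimage under f, so f is not surjective.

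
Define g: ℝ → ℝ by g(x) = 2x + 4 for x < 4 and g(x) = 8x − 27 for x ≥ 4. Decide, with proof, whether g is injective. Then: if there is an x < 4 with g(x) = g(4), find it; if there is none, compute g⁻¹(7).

Both pieces are strictly increasing (slopes 2 and 8), so each is injective on its own interval.
The left piece maps (−∞, 4) onto (−∞, 12); the right piece maps [4, ∞) onto [5, ∞).
These images overlap. In particular g(4) = 5 (right piece), and solving 2x + 4 = 5 on the left piece gives x = 1/2 < 4.
So g(1/2) = g(4) with 1/2 ≠ 4, and g is not injective. This x = 1/2 is the requested value below 4.

1/2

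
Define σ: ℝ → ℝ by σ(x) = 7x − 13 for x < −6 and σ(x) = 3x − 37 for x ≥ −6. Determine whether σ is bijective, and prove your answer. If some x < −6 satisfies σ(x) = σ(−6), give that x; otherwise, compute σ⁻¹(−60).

-47/7

Both pieces are strictly increasing (slopes 7 and 3), so each is injective on its own interval.
The left piece maps (−∞, −6) onto (−∞, −55); the right piece maps [−6, ∞) onto [−55, ∞).
Since −55 = −55, the images partition ℝ: σ is injective and surjective, hence bijective.
Because the two images are disjoint, no x < −6 has σ(x) = σ(−6), so we compute σ⁻¹(−60): −60 lies in (−∞, −55), so solve 7x − 13 = −60: x = (−60 + 13)/7 = −47/7.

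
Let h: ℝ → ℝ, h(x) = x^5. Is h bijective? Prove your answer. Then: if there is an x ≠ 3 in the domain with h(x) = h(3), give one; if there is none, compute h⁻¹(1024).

On ℝ, x ↦ x^5 is strictly increasing (injective) and for any y ∈ ℝ the 5th root y^{1/5} lies in ℝ (surjective). So h is bijective.
Since x ↦ x^5 is strictly increasing on ℝ, it is injective there, so no x ≠ 3 in the domain has h(x) = h(3). We therefore compute h⁻¹(1024) = 1024^{1/5} = 4 (indeed 4^5 = 1024).

4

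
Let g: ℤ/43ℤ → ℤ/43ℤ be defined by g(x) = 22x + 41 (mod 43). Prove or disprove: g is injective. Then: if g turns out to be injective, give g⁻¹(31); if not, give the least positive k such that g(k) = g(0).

23

Suppose g(a) = g(b) in ℤ/43ℤ. Then 22a + 41 ≡ 22b + 41 (mod 43), thus 22(a − b) ≡ 0 (mod 43).
Since gcd(22, 43) = 1, 22 is invertible modulo 43, therefore a − b ≡ 0 (mod 43), i.e. a = b.
Hence g is injective.
We now compute 22⁻¹ mod 43 explicitly. Euclid's algorithm: 43 = 1·22 + 21, 22 = 1·21 + 1; back-substituting gives 1 = 2·22 − 1·43, so 22⁻¹ ≡ 2 (mod 43).
Since g is injective, we compute g⁻¹(31): solve 22x + 41 ≡ 31 (mod 43), i.e. 22x ≡ 33 (mod 43).
Multiplying by 22⁻¹ = 2 gives x ≡ 2·33 = 66 = 1·43 + 23 ≡ 23 (mod 43).
Check: g(23) = 22·23 + 41 = 547 = 12·43 + 31 ≡ 31 (mod 43).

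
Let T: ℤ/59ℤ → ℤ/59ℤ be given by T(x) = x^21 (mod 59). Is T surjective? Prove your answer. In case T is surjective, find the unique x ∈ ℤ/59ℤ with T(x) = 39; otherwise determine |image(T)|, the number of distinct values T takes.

30

Since 59 is prime, the nonzero elements of ℤ/59ℤ form a cyclic group of order 58.
As gcd(21, 58) = 1, raising to the 21st power is a bijection on this group: if a^21 ≡ b^21 then (ab^{−1})^21 = 1, and the only element of order dividing gcd(21, 58) = 1 is 1, so a = b.
With T(0) = 0 this makes T injective on all of ℤ/59ℤ, hence bijective (finite equal-size domain and codomain). In particular T is surjective.
Since T is surjective, we find the preimage of 39. The inverse of x ↦ x^21 on (ℤ/59ℤ)^× is x ↦ x^47, because 21·47 = 987 = 17·58 + 1 ≡ 1 (mod 58) and x^{58} = 1 for x ≠ 0 (Fermat). So T⁻¹(39) = 39^47 mod 59.
Repeated squaring mod 59: 39^1 ≡ 39, 39^2 ≡ 39² = 1521 ≡ 46, 39^4 ≡ 46² = 2116 ≡ 51, 39^8 ≡ 51² = 2601 ≡ 5, 39^16 ≡ 5² = 25, 39^32 ≡ 25² = 625 ≡ 35. Since 47 = 32 + 8 + 4 + 2 + 1, 39^47 ≡ 35·5·51·46·39: 35·5 = 175 ≡ 57, then 57·51 = 2907 ≡ 16, then 16·46 = 736 ≡ 28, then 28·39 = 1092 ≡ 30. So 39^47 ≡ 30 (mod 59).
Hence T⁻¹(39) = 30.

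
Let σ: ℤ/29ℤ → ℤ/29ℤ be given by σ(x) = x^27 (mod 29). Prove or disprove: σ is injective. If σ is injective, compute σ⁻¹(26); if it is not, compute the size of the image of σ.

19

Since 29 is prime, the nonzero elements of ℤ/29ℤ form a cyclic group of order 28.
As gcd(27, 28) = 1, raising to the 27th power is a bijection on this group: if s^27 ≡ t^27 then (st^{−1})^27 = 1, and the only element of order dividing gcd(27, 28) = 1 is 1, so s = t.
With σ(0) = 0 this makes σ injective on all of ℤ/29ℤ, hence bijective (finite equal-size domain and codomain). In particular σ is injective.
Since σ is injective, we find the preimage of 26. The inverse of x ↦ x^27 on (ℤ/29ℤ)^× is x ↦ x^27, because 27·27 = 729 = 26·28 + 1 ≡ 1 (mod 28) and x^{28} = 1 for x ≠ 0 (Fermat). So σ⁻¹(26) = 26^27 mod 29.
Repeated squaring mod 29: 26^1 ≡ 26, 26^2 ≡ 26² = 676 ≡ 9, 26^4 ≡ 9² = 81 ≡ 23, 26^8 ≡ 23² = 529 ≡ 7, 26^16 ≡ 7² = 49 ≡ 20. Since 27 = 16 + 8 + 2 + 1, 26^27 ≡ 20·7·9·26: 20·7 = 140 ≡ 24, then 24·9 = 216 ≡ 13, then 13·26 = 338 ≡ 19. So 26^27 ≡ 19 (mod 29).
Hence σ⁻¹(26) = 19.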